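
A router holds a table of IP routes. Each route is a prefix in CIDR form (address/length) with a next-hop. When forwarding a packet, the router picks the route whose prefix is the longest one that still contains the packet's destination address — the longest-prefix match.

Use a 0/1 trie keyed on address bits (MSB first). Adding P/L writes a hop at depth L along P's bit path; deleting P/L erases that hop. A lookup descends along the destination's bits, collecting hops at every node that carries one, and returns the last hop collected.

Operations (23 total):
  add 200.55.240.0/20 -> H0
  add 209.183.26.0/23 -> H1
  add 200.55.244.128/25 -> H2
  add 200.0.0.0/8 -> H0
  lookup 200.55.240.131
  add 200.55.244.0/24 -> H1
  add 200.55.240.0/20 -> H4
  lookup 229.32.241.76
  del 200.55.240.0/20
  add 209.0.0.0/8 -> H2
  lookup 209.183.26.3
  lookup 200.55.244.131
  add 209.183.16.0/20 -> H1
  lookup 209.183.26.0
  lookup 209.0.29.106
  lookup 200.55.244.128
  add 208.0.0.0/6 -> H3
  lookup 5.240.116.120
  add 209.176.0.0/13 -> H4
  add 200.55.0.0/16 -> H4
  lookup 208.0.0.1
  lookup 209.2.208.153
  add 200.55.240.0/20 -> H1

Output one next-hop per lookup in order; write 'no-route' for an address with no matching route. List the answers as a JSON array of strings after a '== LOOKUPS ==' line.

Process each operation:
  + 200.55.240.0/20 (H0) depth=20
  + 209.183.26.0/23 (H1) depth=23
  + 200.55.244.128/25 (H2) depth=25
  + 200.0.0.0/8 (H0) depth=8
  lookup 200.55.240.131: bits 110010000011011111110 walk d0:-→d1:-→d2:-→d3:-→d4:-→d5:-→d6:-→d7:-→d8:H0→d9:-→d10:-→d11:-→d12:-→d13:-→d14:-→d15:-→d16:-→d17:-→d18:-→d19:-→d20:H0→d21:- -> H0
  + 200.55.244.0/24 (H1) depth=24
  + 200.55.240.0/20 (H4) depth=20
  lookup 229.32.241.76: bits 11 walk d0:-→d1:-→d2:- -> no-route
  - 200.55.240.0/20 clear@20
  + 209.0.0.0/8 (H2) depth=8
  lookup 209.183.26.3: bits 11010001101101110001101 walk d0:-→d1:-→d2:-→d3:-→d4:-→d5:-→d6:-→d7:-→d8:H2→d9:-→d10:-→d11:-→d12:-→d13:-→d14:-→d15:-→d16:-→d17:-→d18:-→d19:-→d20:-→d21:-→d22:-→d23:H1 -> H1
  lookup 200.55.244.131: bits 1100100000110111111101001 walk d0:-→d1:-→d2:-→d3:-→d4:-→d5:-→d6:-→d7:-→d8:H0→d9:-→d10:-→d11:-→d12:-→d13:-→d14:-→d15:-→d16:-→d17:-→d18:-→d19:-→d20:-→d21:-→d22:-→d23:-→d24:H1→d25:H2 -> H2
  + 209.183.16.0/20 (H1) depth=20
  lookup 209.183.26.0: bits 11010001101101110001101 walk d0:-→d1:-→d2:-→d3:-→d4:-→d5:-→d6:-→d7:-→d8:H2→d9:-→d10:-→d11:-→d12:-→d13:-→d14:-→d15:-→d16:-→d17:-→d18:-→d19:-→d20:H1→d21:-→d22:-→d23:H1 -> H1
  lookup 209.0.29.106: bits 11010001 walk d0:-→d1:-→d2:-→d3:-→d4:-→d5:-→d6:-→d7:-→d8:H2 -> H2
  lookup 200.55.244.128: bits 1100100000110111111101001 walk d0:-→d1:-→d2:-→d3:-→d4:-→d5:-→d6:-→d7:-→d8:H0→d9:-→d10:-→d11:-→d12:-→d13:-→d14:-→d15:-→d16:-→d17:-→d18:-→d19:-→d20:-→d21:-→d22:-→d23:-→d24:H1→d25:H2 -> H2
  + 208.0.0.0/6 (H3) depth=6
  lookup 5.240.116.120: bits ε walk d0:- -> no-route
  + 209.176.0.0/13 (H4) depth=13
  + 200.55.0.0/16 (H4) depth=16
  lookup 208.0.0.1: bits 1101000 walk d0:-→d1:-→d2:-→d3:-→d4:-→d5:-→d6:H3→d7:- -> H3
  lookup 209.2.208.153: bits 11010001 walk d0:-→d1:-→d2:-→d3:-→d4:-→d5:-→d6:H3→d7:-→d8:H2 -> H2
  + 200.55.240.0/20 (H1) depth=20

== LOOKUPS ==
["H0","no-route","H1","H2","H1","H2","H2","no-route","H3","H2"]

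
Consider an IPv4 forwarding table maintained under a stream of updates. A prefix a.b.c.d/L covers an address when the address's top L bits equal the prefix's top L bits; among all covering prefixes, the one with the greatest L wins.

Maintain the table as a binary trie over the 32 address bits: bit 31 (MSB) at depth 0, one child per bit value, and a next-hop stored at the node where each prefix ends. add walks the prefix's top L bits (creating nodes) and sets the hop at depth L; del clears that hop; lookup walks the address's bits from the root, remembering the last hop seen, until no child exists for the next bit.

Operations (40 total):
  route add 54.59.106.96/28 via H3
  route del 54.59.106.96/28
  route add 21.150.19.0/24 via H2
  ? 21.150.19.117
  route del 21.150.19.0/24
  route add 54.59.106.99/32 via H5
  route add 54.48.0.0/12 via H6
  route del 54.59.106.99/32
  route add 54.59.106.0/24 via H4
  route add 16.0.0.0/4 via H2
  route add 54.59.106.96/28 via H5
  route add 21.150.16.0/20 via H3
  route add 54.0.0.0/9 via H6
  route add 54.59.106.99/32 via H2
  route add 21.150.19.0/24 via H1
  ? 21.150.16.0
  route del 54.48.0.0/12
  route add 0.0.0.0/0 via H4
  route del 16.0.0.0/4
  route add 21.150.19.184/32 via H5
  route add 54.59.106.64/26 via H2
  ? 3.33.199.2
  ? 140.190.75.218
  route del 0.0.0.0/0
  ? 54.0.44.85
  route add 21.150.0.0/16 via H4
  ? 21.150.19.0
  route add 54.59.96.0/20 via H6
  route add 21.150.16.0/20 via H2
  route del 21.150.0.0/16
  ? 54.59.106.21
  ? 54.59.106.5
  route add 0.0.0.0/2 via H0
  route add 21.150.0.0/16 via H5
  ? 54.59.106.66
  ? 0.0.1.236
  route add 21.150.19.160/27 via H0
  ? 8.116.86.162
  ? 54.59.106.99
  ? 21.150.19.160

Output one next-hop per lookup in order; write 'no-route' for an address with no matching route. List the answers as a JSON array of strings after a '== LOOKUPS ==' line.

Trace:
  add 54.59.106.96/28 -> H3 at depth 28
  del 54.59.106.96/28 (clear depth 28)
  add 21.150.19.0/24 -> H2 at depth 24
  Q 21.150.19.117: descend 000101011001011000010011 ; hops seen [H2] ; pick H2
  del 21.150.19.0/24 (clear depth 24)
  add 54.59.106.99/32 -> H5 at depth 32
  add 54.48.0.0/12 -> H6 at depth 12
  del 54.59.106.99/32 (clear depth 32)
  add 54.59.106.0/24 -> H4 at depth 24
  add 16.0.0.0/4 -> H2 at depth 4
  add 54.59.106.96/28 -> H5 at depth 28
  add 21.150.16.0/20 -> H3 at depth 20
  add 54.0.0.0/9 -> H6 at depth 9
  add 54.59.106.99/32 -> H2 at depth 32
  add 21.150.19.0/24 -> H1 at depth 24
  Q 21.150.16.0: descend 0001010110010110000100 ; hops seen [H2,H3] ; pick H3
  del 54.48.0.0/12 (clear depth 12)
  add 0.0.0.0/0 -> H4 at depth 0
  del 16.0.0.0/4 (clear depth 4)
  add 21.150.19.184/32 -> H5 at depth 32
  add 54.59.106.64/26 -> H2 at depth 26
  Q 3.33.199.2: descend 000 ; hops seen [H4] ; pick H4
  Q 140.190.75.218: descend ε ; hops seen [H4] ; pick H4
  del 0.0.0.0/0 (clear depth 0)
  Q 54.0.44.85: descend 0011011000 ; hops seen [H6] ; pick H6
  add 21.150.0.0/16 -> H4 at depth 16
  Q 21.150.19.0: descend 000101011001011000010011 ; hops seen [H4,H3,H1] ; pick H1
  add 54.59.96.0/20 -> H6 at depth 20
  add 21.150.16.0/20 -> H2 at depth 20
  del 21.150.0.0/16 (clear depth 16)
  Q 54.59.106.21: descend 0011011000111011011010100 ; hops seen [H6,H6,H4] ; pick H4
  Q 54.59.106.5: descend 0011011000111011011010100 ; hops seen [H6,H6,H4] ; pick H4
  add 0.0.0.0/2 -> H0 at depth 2
  add 21.150.0.0/16 -> H5 at depth 16
  Q 54.59.106.66: descend 00110110001110110110101001 ; hops seen [H0,H6,H6,H4,H2] ; pick H2
  Q 0.0.1.236: descend 000 ; hops seen [H0] ; pick H0
  add 21.150.19.160/27 -> H0 at depth 27
  Q 8.116.86.162: descend 000 ; hops seen [H0] ; pick H0
  Q 54.59.106.99: descend 00110110001110110110101001100011 ; hops seen [H0,H6,H6,H4,H2,H5,H2] ; pick H2
  Q 21.150.19.160: descend 000101011001011000010011101 ; hops seen [H0,H5,H2,H1,H0] ; pick H0

== LOOKUPS ==
["H2","H3","H4","H4","H6","H1","H4","H4","H2","H0","H0","H2","H0"]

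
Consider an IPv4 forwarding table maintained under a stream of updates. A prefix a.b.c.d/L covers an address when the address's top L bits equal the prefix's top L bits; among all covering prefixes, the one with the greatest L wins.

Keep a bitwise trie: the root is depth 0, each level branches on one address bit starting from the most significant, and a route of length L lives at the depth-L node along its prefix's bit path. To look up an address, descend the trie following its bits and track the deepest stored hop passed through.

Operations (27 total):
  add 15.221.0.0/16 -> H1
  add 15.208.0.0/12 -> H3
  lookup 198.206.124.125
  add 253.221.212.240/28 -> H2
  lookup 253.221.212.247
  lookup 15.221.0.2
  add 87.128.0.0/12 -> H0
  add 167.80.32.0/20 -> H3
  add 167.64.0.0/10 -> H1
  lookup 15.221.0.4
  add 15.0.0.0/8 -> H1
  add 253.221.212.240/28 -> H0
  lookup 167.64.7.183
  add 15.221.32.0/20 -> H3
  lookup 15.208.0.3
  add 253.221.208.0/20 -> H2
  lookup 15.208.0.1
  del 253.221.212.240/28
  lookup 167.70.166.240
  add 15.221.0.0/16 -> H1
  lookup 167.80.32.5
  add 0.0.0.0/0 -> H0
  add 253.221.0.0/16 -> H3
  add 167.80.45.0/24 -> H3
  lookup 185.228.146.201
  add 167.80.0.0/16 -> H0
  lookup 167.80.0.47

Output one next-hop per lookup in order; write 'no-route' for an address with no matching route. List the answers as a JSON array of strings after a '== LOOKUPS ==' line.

Process each operation:
  + 15.221.0.0/16 (H1) depth=16
  + 15.208.0.0/12 (H3) depth=12
  Q 198.206.124.125: descend ε ; hops seen [∅] ; pick no-route
  + 253.221.212.240/28 (H2) depth=28
  Q 253.221.212.247: descend 1111110111011101110101001111 ; hops seen [H2] ; pick H2
  Q 15.221.0.2: descend 0000111111011101 ; hops seen [H3,H1] ; pick H1
  + 87.128.0.0/12 (H0) depth=12
  + 167.80.32.0/20 (H3) depth=20
  + 167.64.0.0/10 (H1) depth=10
  Q 15.221.0.4: descend 0000111111011101 ; hops seen [H3,H1] ; pick H1
  + 15.0.0.0/8 (H1) depth=8
  + 253.221.212.240/28 (H0) depth=28
  Q 167.64.7.183: descend 10100111010 ; hops seen [H1] ; pick H1
  + 15.221.32.0/20 (H3) depth=20
  Q 15.208.0.3: descend 000011111101 ; hops seen [H1,H3] ; pick H3
  + 253.221.208.0/20 (H2) depth=20
  Q 15.208.0.1: descend 000011111101 ; hops seen [H1,H3] ; pick H3
  - 253.221.212.240/28 clear@28
  Q 167.70.166.240: descend 10100111010 ; hops seen [H1] ; pick H1
  + 15.221.0.0/16 (H1) depth=16
  Q 167.80.32.5: descend 10100111010100000010 ; hops seen [H1,H3] ; pick H3
  + 0.0.0.0/0 (H0) depth=0
  + 253.221.0.0/16 (H3) depth=16
  + 167.80.45.0/24 (H3) depth=24
  Q 185.228.146.201: descend 101 ; hops seen [H0] ; pick H0
  + 167.80.0.0/16 (H0) depth=16
  Q 167.80.0.47: descend 101001110101000000 ; hops seen [H0,H1,H0] ; pick H0

== LOOKUPS ==
["no-route","H2","H1","H1","H1","H3","H3","H1","H3","H0","H0"]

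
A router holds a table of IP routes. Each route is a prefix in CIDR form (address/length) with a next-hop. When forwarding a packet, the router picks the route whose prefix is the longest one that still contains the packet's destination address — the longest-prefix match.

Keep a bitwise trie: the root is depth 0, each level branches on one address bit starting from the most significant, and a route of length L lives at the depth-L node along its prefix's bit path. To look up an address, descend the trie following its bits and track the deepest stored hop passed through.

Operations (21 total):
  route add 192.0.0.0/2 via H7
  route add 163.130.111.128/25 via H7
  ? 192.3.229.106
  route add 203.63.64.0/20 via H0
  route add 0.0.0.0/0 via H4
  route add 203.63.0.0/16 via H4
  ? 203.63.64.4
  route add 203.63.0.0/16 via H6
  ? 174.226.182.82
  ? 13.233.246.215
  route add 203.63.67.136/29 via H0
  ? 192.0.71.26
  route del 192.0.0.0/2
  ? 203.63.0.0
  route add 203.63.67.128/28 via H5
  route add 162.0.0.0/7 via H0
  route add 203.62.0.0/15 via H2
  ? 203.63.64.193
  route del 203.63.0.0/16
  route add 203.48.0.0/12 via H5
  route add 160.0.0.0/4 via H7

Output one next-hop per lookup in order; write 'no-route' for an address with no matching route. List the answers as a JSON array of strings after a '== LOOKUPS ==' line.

Trace:
  add 192.0.0.0/2 -> H7 at depth 2
  add 163.130.111.128/25 -> H7 at depth 25
  lookup 192.3.229.106: bits 11 walk d0:-→d1:-→d2:H7 -> H7
  add 203.63.64.0/20 -> H0 at depth 20
  add 0.0.0.0/0 -> H4 at depth 0
  add 203.63.0.0/16 -> H4 at depth 16
  lookup 203.63.64.4: bits 11001011001111110100 walk d0:H4→d1:-→d2:H7→d3:-→d4:-→d5:-→d6:-→d7:-→d8:-→d9:-→d10:-→d11:-→d12:-→d13:-→d14:-→d15:-→d16:H4→d17:-→d18:-→d19:-→d20:H0 -> H0
  add 203.63.0.0/16 -> H6 at depth 16
  lookup 174.226.182.82: bits 1010 walk d0:H4→d1:-→d2:-→d3:-→d4:- -> H4
  lookup 13.233.246.215: bits ε walk d0:H4 -> H4
  add 203.63.67.136/29 -> H0 at depth 29
  lookup 192.0.71.26: bits 1100 walk d0:H4→d1:-→d2:H7→d3:-→d4:- -> H7
  - 192.0.0.0/2 clear@2
  lookup 203.63.0.0: bits 11001011001111110 walk d0:H4→d1:-→d2:-→d3:-→d4:-→d5:-→d6:-→d7:-→d8:-→d9:-→d10:-→d11:-→d12:-→d13:-→d14:-→d15:-→d16:H6→d17:- -> H6
  add 203.63.67.128/28 -> H5 at depth 28
  add 162.0.0.0/7 -> H0 at depth 7
  add 203.62.0.0/15 -> H2 at depth 15
  lookup 203.63.64.193: bits 1100101100111111010000 walk d0:H4→d1:-→d2:-→d3:-→d4:-→d5:-→d6:-→d7:-→d8:-→d9:-→d10:-→d11:-→d12:-→d13:-→d14:-→d15:H2→d16:H6→d17:-→d18:-→d19:-→d20:H0→d21:-→d22:- -> H0
  - 203.63.0.0/16 clear@16
  add 203.48.0.0/12 -> H5 at depth 12
  add 160.0.0.0/4 -> H7 at depth 4

== LOOKUPS ==
["H7","H0","H4","H4","H7","H6","H0"]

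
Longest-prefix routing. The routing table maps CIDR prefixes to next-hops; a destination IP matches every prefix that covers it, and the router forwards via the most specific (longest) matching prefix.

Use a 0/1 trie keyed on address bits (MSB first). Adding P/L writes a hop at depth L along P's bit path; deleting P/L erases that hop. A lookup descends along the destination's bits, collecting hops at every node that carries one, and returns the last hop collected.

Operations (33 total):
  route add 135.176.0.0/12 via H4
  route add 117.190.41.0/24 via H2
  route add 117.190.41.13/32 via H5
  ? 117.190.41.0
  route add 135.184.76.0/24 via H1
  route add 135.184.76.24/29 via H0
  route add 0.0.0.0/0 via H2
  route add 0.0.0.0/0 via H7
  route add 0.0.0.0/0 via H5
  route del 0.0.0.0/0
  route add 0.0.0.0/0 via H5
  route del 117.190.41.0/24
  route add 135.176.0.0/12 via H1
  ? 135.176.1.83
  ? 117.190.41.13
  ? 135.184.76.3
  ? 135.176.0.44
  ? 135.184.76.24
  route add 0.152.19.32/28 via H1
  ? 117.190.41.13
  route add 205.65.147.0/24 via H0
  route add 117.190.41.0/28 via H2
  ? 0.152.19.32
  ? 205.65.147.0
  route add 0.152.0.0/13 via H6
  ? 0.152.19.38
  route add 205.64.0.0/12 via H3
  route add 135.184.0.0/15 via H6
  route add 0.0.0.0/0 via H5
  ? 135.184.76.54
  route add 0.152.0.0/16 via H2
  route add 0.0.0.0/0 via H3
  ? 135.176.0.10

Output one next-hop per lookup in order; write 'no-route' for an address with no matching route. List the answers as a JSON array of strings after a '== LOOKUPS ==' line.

Trace:
  + 135.176.0.0/12 (H4) depth=12
  + 117.190.41.0/24 (H2) depth=24
  + 117.190.41.13/32 (H5) depth=32
  lookup 117.190.41.0: bits 0111010110111110001010010000 walk d0:-→d1:-→d2:-→d3:-→d4:-→d5:-→d6:-→d7:-→d8:-→d9:-→d10:-→d11:-→d12:-→d13:-→d14:-→d15:-→d16:-→d17:-→d18:-→d19:-→d20:-→d21:-→d22:-→d23:-→d24:H2→d25:-→d26:-→d27:-→d28:- -> H2
  + 135.184.76.0/24 (H1) depth=24
  + 135.184.76.24/29 (H0) depth=29
  + 0.0.0.0/0 (H2) depth=0
  + 0.0.0.0/0 (H7) depth=0
  + 0.0.0.0/0 (H5) depth=0
  del 0.0.0.0/0 (clear depth 0)
  + 0.0.0.0/0 (H5) depth=0
  del 117.190.41.0/24 (clear depth 24)
  + 135.176.0.0/12 (H1) depth=12
  lookup 135.176.1.83: bits 100001111011 walk d0:H5→d1:-→d2:-→d3:-→d4:-→d5:-→d6:-→d7:-→d8:-→d9:-→d10:-→d11:-→d12:H1 -> H1
  lookup 117.190.41.13: bits 01110101101111100010100100001101 walk d0:H5→d1:-→d2:-→d3:-→d4:-→d5:-→d6:-→d7:-→d8:-→d9:-→d10:-→d11:-→d12:-→d13:-→d14:-→d15:-→d16:-→d17:-→d18:-→d19:-→d20:-→d21:-→d22:-→d23:-→d24:-→d25:-→d26:-→d27:-→d28:-→d29:-→d30:-→d31:-→d32:H5 -> H5
  lookup 135.184.76.3: bits 100001111011100001001100000 walk d0:H5→d1:-→d2:-→d3:-→d4:-→d5:-→d6:-→d7:-→d8:-→d9:-→d10:-→d11:-→d12:H1→d13:-→d14:-→d15:-→d16:-→d17:-→d18:-→d19:-→d20:-→d21:-→d22:-→d23:-→d24:H1→d25:-→d26:-→d27:- -> H1
  lookup 135.176.0.44: bits 100001111011 walk d0:H5→d1:-→d2:-→d3:-→d4:-→d5:-→d6:-→d7:-→d8:-→d9:-→d10:-→d11:-→d12:H1 -> H1
  lookup 135.184.76.24: bits 10000111101110000100110000011 walk d0:H5→d1:-→d2:-→d3:-→d4:-→d5:-→d6:-→d7:-→d8:-→d9:-→d10:-→d11:-→d12:H1→d13:-→d14:-→d15:-→d16:-→d17:-→d18:-→d19:-→d20:-→d21:-→d22:-→d23:-→d24:H1→d25:-→d26:-→d27:-→d28:-→d29:H0 -> H0
  + 0.152.19.32/28 (H1) depth=28
  lookup 117.190.41.13: bits 01110101101111100010100100001101 walk d0:H5→d1:-→d2:-→d3:-→d4:-→d5:-→d6:-→d7:-→d8:-→d9:-→d10:-→d11:-→d12:-→d13:-→d14:-→d15:-→d16:-→d17:-→d18:-→d19:-→d20:-→d21:-→d22:-→d23:-→d24:-→d25:-→d26:-→d27:-→d28:-→d29:-→d30:-→d31:-→d32:H5 -> H5
  + 205.65.147.0/24 (H0) depth=24
  + 117.190.41.0/28 (H2) depth=28
  lookup 0.152.19.32: bits 0000000010011000000100110010 walk d0:H5→d1:-→d2:-→d3:-→d4:-→d5:-→d6:-→d7:-→d8:-→d9:-→d10:-→d11:-→d12:-→d13:-→d14:-→d15:-→d16:-→d17:-→d18:-→d19:-→d20:-→d21:-→d22:-→d23:-→d24:-→d25:-→d26:-→d27:-→d28:H1 -> H1
  lookup 205.65.147.0: bits 110011010100000110010011 walk d0:H5→d1:-→d2:-→d3:-→d4:-→d5:-→d6:-→d7:-→d8:-→d9:-→d10:-→d11:-→d12:-→d13:-→d14:-→d15:-→d16:-→d17:-→d18:-→d19:-→d20:-→d21:-→d22:-→d23:-→d24:H0 -> H0
  + 0.152.0.0/13 (H6) depth=13
  lookup 0.152.19.38: bits 0000000010011000000100110010 walk d0:H5→d1:-→d2:-→d3:-→d4:-→d5:-→d6:-→d7:-→d8:-→d9:-→d10:-→d11:-→d12:-→d13:H6→d14:-→d15:-→d16:-→d17:-→d18:-→d19:-→d20:-→d21:-→d22:-→d23:-→d24:-→d25:-→d26:-→d27:-→d28:H1 -> H1
  + 205.64.0.0/12 (H3) depth=12
  + 135.184.0.0/15 (H6) depth=15
  + 0.0.0.0/0 (H5) depth=0
  lookup 135.184.76.54: bits 10000111101110000100110000 walk d0:H5→d1:-→d2:-→d3:-→d4:-→d5:-→d6:-→d7:-→d8:-→d9:-→d10:-→d11:-→d12:H1→d13:-→d14:-→d15:H6→d16:-→d17:-→d18:-→d19:-→d20:-→d21:-→d22:-→d23:-→d24:H1→d25:-→d26:- -> H1
  + 0.152.0.0/16 (H2) depth=16
  + 0.0.0.0/0 (H3) depth=0
  lookup 135.176.0.10: bits 100001111011 walk d0:H3→d1:-→d2:-→d3:-→d4:-→d5:-→d6:-→d7:-→d8:-→d9:-→d10:-→d11:-→d12:H1 -> H1

== LOOKUPS ==
["H2","H1","H5","H1","H1","H0","H5","H1","H0","H1","H1","H1"]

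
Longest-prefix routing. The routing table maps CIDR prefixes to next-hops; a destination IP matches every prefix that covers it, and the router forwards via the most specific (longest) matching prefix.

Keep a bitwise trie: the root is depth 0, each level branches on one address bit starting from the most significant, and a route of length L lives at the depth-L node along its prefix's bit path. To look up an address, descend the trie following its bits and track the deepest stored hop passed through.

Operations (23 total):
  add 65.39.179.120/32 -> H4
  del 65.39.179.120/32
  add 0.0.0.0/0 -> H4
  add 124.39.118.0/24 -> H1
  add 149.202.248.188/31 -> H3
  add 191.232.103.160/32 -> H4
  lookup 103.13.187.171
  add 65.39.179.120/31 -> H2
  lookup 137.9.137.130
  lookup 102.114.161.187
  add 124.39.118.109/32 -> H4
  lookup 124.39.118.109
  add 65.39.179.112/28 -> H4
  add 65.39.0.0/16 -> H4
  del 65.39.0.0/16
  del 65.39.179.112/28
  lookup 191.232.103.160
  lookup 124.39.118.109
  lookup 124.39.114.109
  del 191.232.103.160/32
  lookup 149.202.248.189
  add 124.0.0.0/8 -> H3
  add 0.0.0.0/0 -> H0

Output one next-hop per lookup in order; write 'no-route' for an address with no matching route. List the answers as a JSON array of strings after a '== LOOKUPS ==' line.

Trace:
  + 65.39.179.120/32 (H4) depth=32
  - 65.39.179.120/32 clear@32
  + 0.0.0.0/0 (H4) depth=0
  + 124.39.118.0/24 (H1) depth=24
  + 149.202.248.188/31 (H3) depth=31
  + 191.232.103.160/32 (H4) depth=32
  lookup 103.13.187.171: bits 011 walk d0:H4→d1:-→d2:-→d3:- -> H4
  + 65.39.179.120/31 (H2) depth=31
  lookup 137.9.137.130: bits 100 walk d0:H4→d1:-→d2:-→d3:- -> H4
  lookup 102.114.161.187: bits 011 walk d0:H4→d1:-→d2:-→d3:- -> H4
  + 124.39.118.109/32 (H4) depth=32
  lookup 124.39.118.109: bits 01111100001001110111011001101101 walk d0:H4→d1:-→d2:-→d3:-→d4:-→d5:-→d6:-→d7:-→d8:-→d9:-→d10:-→d11:-→d12:-→d13:-→d14:-→d15:-→d16:-→d17:-→d18:-→d19:-→d20:-→d21:-→d22:-→d23:-→d24:H1→d25:-→d26:-→d27:-→d28:-→d29:-→d30:-→d31:-→d32:H4 -> H4
  + 65.39.179.112/28 (H4) depth=28
  + 65.39.0.0/16 (H4) depth=16
  - 65.39.0.0/16 clear@16
  - 65.39.179.112/28 clear@28
  lookup 191.232.103.160: bits 10111111111010000110011110100000 walk d0:H4→d1:-→d2:-→d3:-→d4:-→d5:-→d6:-→d7:-→d8:-→d9:-→d10:-→d11:-→d12:-→d13:-→d14:-→d15:-→d16:-→d17:-→d18:-→d19:-→d20:-→d21:-→d22:-→d23:-→d24:-→d25:-→d26:-→d27:-→d28:-→d29:-→d30:-→d31:-→d32:H4 -> H4
  lookup 124.39.118.109: bits 01111100001001110111011001101101 walk d0:H4→d1:-→d2:-→d3:-→d4:-→d5:-→d6:-→d7:-→d8:-→d9:-→d10:-→d11:-→d12:-→d13:-→d14:-→d15:-→d16:-→d17:-→d18:-→d19:-→d20:-→d21:-→d22:-→d23:-→d24:H1→d25:-→d26:-→d27:-→d28:-→d29:-→d30:-→d31:-→d32:H4 -> H4
  lookup 124.39.114.109: bits 011111000010011101110 walk d0:H4→d1:-→d2:-→d3:-→d4:-→d5:-→d6:-→d7:-→d8:-→d9:-→d10:-→d11:-→d12:-→d13:-→d14:-→d15:-→d16:-→d17:-→d18:-→d19:-→d20:-→d21:- -> H4
  - 191.232.103.160/32 clear@32
  lookup 149.202.248.189: bits 1001010111001010111110001011110 walk d0:H4→d1:-→d2:-→d3:-→d4:-→d5:-→d6:-→d7:-→d8:-→d9:-→d10:-→d11:-→d12:-→d13:-→d14:-→d15:-→d16:-→d17:-→d18:-→d19:-→d20:-→d21:-→d22:-→d23:-→d24:-→d25:-→d26:-→d27:-→d28:-→d29:-→d30:-→d31:H3 -> H3
  + 124.0.0.0/8 (H3) depth=8
  + 0.0.0.0/0 (H0) depth=0

== LOOKUPS ==
["H4","H4","H4","H4","H4","H4","H4","H3"]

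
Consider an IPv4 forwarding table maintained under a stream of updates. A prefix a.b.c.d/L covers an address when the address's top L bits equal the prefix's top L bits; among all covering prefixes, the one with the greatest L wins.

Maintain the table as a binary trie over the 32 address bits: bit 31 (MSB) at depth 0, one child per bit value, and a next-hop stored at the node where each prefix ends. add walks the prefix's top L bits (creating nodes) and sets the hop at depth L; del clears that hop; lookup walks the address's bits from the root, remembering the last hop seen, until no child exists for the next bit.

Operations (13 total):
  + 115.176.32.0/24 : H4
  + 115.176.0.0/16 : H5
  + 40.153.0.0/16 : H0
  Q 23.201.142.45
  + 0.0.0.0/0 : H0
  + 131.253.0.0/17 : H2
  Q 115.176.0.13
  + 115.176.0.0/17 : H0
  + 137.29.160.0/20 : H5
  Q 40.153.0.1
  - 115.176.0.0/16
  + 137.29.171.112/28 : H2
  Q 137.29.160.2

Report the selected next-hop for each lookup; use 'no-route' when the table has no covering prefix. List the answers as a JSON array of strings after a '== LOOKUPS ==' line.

Trace:
  + 115.176.32.0/24 (H4) depth=24
  + 115.176.0.0/16 (H5) depth=16
  + 40.153.0.0/16 (H0) depth=16
  ? 23.201.142.45  path d0:-→d1:-→d2:-  best=no-route
  + 0.0.0.0/0 (H0) depth=0
  + 131.253.0.0/17 (H2) depth=17
  ? 115.176.0.13  path d0:H0→d1:-→d2:-→d3:-→d4:-→d5:-→d6:-→d7:-→d8:-→d9:-→d10:-→d11:-→d12:-→d13:-→d14:-→d15:-→d16:H5→d17:-→d18:-  best=H5
  + 115.176.0.0/17 (H0) depth=17
  + 137.29.160.0/20 (H5) depth=20
  ? 40.153.0.1  path d0:H0→d1:-→d2:-→d3:-→d4:-→d5:-→d6:-→d7:-→d8:-→d9:-→d10:-→d11:-→d12:-→d13:-→d14:-→d15:-→d16:H0  best=H0
  - 115.176.0.0/16 clear@16
  + 137.29.171.112/28 (H2) depth=28
  ? 137.29.160.2  path d0:H0→d1:-→d2:-→d3:-→d4:-→d5:-→d6:-→d7:-→d8:-→d9:-→d10:-→d11:-→d12:-→d13:-→d14:-→d15:-→d16:-→d17:-→d18:-→d19:-→d20:H5  best=H5

== LOOKUPS ==
["no-route","H5","H0","H5"]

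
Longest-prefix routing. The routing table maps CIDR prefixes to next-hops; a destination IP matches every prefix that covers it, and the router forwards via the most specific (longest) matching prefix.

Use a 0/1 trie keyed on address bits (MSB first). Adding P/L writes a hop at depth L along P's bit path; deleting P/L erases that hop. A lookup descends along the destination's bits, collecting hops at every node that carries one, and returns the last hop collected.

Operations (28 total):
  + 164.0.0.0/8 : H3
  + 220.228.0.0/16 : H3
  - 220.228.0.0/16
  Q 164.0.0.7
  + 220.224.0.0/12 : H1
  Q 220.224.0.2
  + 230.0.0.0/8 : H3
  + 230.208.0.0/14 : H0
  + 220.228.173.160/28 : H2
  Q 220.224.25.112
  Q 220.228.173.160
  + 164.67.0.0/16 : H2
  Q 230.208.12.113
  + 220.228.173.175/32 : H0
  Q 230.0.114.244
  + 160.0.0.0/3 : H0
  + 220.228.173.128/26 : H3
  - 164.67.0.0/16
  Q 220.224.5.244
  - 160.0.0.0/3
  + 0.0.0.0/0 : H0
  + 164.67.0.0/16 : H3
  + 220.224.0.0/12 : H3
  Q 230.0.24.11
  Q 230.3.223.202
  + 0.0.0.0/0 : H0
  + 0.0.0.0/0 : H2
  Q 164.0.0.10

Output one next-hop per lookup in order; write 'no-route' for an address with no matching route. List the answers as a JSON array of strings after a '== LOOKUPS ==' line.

Process each operation:
  + 164.0.0.0/8 (H3) depth=8
  + 220.228.0.0/16 (H3) depth=16
  - 220.228.0.0/16 clear@16
  ? 164.0.0.7  path d0:-→d1:-→d2:-→d3:-→d4:-→d5:-→d6:-→d7:-→d8:H3  best=H3
  + 220.224.0.0/12 (H1) depth=12
  ? 220.224.0.2  path d0:-→d1:-→d2:-→d3:-→d4:-→d5:-→d6:-→d7:-→d8:-→d9:-→d10:-→d11:-→d12:H1→d13:-  best=H1
  + 230.0.0.0/8 (H3) depth=8
  + 230.208.0.0/14 (H0) depth=14
  + 220.228.173.160/28 (H2) depth=28
  ? 220.224.25.112  path d0:-→d1:-→d2:-→d3:-→d4:-→d5:-→d6:-→d7:-→d8:-→d9:-→d10:-→d11:-→d12:H1→d13:-  best=H1
  ? 220.228.173.160  path d0:-→d1:-→d2:-→d3:-→d4:-→d5:-→d6:-→d7:-→d8:-→d9:-→d10:-→d11:-→d12:H1→d13:-→d14:-→d15:-→d16:-→d17:-→d18:-→d19:-→d20:-→d21:-→d22:-→d23:-→d24:-→d25:-→d26:-→d27:-→d28:H2  best=H2
  + 164.67.0.0/16 (H2) depth=16
  ? 230.208.12.113  path d0:-→d1:-→d2:-→d3:-→d4:-→d5:-→d6:-→d7:-→d8:H3→d9:-→d10:-→d11:-→d12:-→d13:-→d14:H0  best=H0
  + 220.228.173.175/32 (H0) depth=32
  ? 230.0.114.244  path d0:-→d1:-→d2:-→d3:-→d4:-→d5:-→d6:-→d7:-→d8:H3  best=H3
  + 160.0.0.0/3 (H0) depth=3
  + 220.228.173.128/26 (H3) depth=26
  - 164.67.0.0/16 clear@16
  ? 220.224.5.244  path d0:-→d1:-→d2:-→d3:-→d4:-→d5:-→d6:-→d7:-→d8:-→d9:-→d10:-→d11:-→d12:H1→d13:-  best=H1
  - 160.0.0.0/3 clear@3
  + 0.0.0.0/0 (H0) depth=0
  + 164.67.0.0/16 (H3) depth=16
  + 220.224.0.0/12 (H3) depth=12
  ? 230.0.24.11  path d0:H0→d1:-→d2:-→d3:-→d4:-→d5:-→d6:-→d7:-→d8:H3  best=H3
  ? 230.3.223.202  path d0:H0→d1:-→d2:-→d3:-→d4:-→d5:-→d6:-→d7:-→d8:H3  best=H3
  + 0.0.0.0/0 (H0) depth=0
  + 0.0.0.0/0 (H2) depth=0
  ? 164.0.0.10  path d0:H2→d1:-→d2:-→d3:-→d4:-→d5:-→d6:-→d7:-→d8:H3→d9:-  best=H3

== LOOKUPS ==
["H3","H1","H1","H2","H0","H3","H1","H3","H3","H3"]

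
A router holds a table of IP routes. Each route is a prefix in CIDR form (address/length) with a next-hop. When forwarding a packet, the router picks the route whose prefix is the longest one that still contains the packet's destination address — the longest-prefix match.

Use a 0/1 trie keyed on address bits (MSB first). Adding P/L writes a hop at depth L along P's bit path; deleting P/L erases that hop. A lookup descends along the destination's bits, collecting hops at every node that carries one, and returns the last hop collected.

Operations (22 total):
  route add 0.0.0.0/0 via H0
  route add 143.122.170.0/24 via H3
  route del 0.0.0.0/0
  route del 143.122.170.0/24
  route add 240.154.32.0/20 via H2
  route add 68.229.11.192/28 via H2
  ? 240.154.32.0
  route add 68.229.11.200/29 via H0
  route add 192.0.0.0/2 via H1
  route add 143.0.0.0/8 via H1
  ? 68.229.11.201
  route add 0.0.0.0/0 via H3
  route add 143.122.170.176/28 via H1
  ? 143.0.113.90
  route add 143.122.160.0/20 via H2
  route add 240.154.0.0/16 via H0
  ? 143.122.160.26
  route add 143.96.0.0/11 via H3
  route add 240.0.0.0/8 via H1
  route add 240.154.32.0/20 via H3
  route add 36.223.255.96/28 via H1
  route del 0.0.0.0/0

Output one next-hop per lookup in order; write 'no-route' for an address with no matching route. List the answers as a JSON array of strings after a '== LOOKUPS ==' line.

Trace:
  + 0.0.0.0/0 (H0) depth=0
  + 143.122.170.0/24 (H3) depth=24
  del 0.0.0.0/0 (clear depth 0)
  del 143.122.170.0/24 (clear depth 24)
  + 240.154.32.0/20 (H2) depth=20
  + 68.229.11.192/28 (H2) depth=28
  lookup 240.154.32.0: bits 11110000100110100010 walk d0:-→d1:-→d2:-→d3:-→d4:-→d5:-→d6:-→d7:-→d8:-→d9:-→d10:-→d11:-→d12:-→d13:-→d14:-→d15:-→d16:-→d17:-→d18:-→d19:-→d20:H2 -> H2
  + 68.229.11.200/29 (H0) depth=29
  + 192.0.0.0/2 (H1) depth=2
  + 143.0.0.0/8 (H1) depth=8
  lookup 68.229.11.201: bits 01000100111001010000101111001 walk d0:-→d1:-→d2:-→d3:-→d4:-→d5:-→d6:-→d7:-→d8:-→d9:-→d10:-→d11:-→d12:-→d13:-→d14:-→d15:-→d16:-→d17:-→d18:-→d19:-→d20:-→d21:-→d22:-→d23:-→d24:-→d25:-→d26:-→d27:-→d28:H2→d29:H0 -> H0
  + 0.0.0.0/0 (H3) depth=0
  + 143.122.170.176/28 (H1) depth=28
  lookup 143.0.113.90: bits 100011110 walk d0:H3→d1:-→d2:-→d3:-→d4:-→d5:-→d6:-→d7:-→d8:H1→d9:- -> H1
  + 143.122.160.0/20 (H2) depth=20
  + 240.154.0.0/16 (H0) depth=16
  lookup 143.122.160.26: bits 10001111011110101010 walk d0:H3→d1:-→d2:-→d3:-→d4:-→d5:-→d6:-→d7:-→d8:H1→d9:-→d10:-→d11:-→d12:-→d13:-→d14:-→d15:-→d16:-→d17:-→d18:-→d19:-→d20:H2 -> H2
  + 143.96.0.0/11 (H3) depth=11
  + 240.0.0.0/8 (H1) depth=8
  + 240.154.32.0/20 (H3) depth=20
  + 36.223.255.96/28 (H1) depth=28
  del 0.0.0.0/0 (clear depth 0)

== LOOKUPS ==
["H2","H0","H1","H2"]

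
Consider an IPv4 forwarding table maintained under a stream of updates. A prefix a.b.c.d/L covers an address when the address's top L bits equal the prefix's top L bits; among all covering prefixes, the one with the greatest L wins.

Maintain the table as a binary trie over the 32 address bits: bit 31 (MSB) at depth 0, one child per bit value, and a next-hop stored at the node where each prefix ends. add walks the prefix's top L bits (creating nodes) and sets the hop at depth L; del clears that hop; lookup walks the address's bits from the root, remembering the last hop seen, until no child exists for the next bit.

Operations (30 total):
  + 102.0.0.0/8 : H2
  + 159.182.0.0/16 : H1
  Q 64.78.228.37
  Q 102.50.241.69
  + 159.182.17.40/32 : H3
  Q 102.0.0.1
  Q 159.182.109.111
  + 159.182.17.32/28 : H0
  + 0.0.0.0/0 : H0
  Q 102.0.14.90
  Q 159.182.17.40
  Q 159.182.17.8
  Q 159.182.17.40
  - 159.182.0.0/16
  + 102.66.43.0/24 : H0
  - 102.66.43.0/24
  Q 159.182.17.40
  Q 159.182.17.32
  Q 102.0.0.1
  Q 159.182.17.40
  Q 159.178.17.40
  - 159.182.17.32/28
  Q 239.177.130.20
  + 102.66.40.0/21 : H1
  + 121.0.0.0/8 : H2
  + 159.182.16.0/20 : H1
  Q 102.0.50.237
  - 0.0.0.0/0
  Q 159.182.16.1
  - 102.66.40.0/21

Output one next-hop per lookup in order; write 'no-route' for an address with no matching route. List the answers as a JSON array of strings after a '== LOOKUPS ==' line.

Apply in order:
  + 102.0.0.0/8 (H2) depth=8
  + 159.182.0.0/16 (H1) depth=16
  Q 64.78.228.37: descend 01 ; hops seen [∅] ; pick no-route
  Q 102.50.241.69: descend 01100110 ; hops seen [H2] ; pick H2
  + 159.182.17.40/32 (H3) depth=32
  Q 102.0.0.1: descend 01100110 ; hops seen [H2] ; pick H2
  Q 159.182.109.111: descend 10011111101101100 ; hops seen [H1] ; pick H1
  + 159.182.17.32/28 (H0) depth=28
  + 0.0.0.0/0 (H0) depth=0
  Q 102.0.14.90: descend 01100110 ; hops seen [H0,H2] ; pick H2
  Q 159.182.17.40: descend 10011111101101100001000100101000 ; hops seen [H0,H1,H0,H3] ; pick H3
  Q 159.182.17.8: descend 10011111101101100001000100 ; hops seen [H0,H1] ; pick H1
  Q 159.182.17.40: descend 10011111101101100001000100101000 ; hops seen [H0,H1,H0,H3] ; pick H3
  - 159.182.0.0/16 clear@16
  + 102.66.43.0/24 (H0) depth=24
  - 102.66.43.0/24 clear@24
  Q 159.182.17.40: descend 10011111101101100001000100101000 ; hops seen [H0,H0,H3] ; pick H3
  Q 159.182.17.32: descend 1001111110110110000100010010 ; hops seen [H0,H0] ; pick H0
  Q 102.0.0.1: descend 011001100 ; hops seen [H0,H2] ; pick H2
  Q 159.182.17.40: descend 10011111101101100001000100101000 ; hops seen [H0,H0,H3] ; pick H3
  Q 159.178.17.40: descend 1001111110110 ; hops seen [H0] ; pick H0
  - 159.182.17.32/28 clear@28
  Q 239.177.130.20: descend 1 ; hops seen [H0] ; pick H0
  + 102.66.40.0/21 (H1) depth=21
  + 121.0.0.0/8 (H2) depth=8
  + 159.182.16.0/20 (H1) depth=20
  Q 102.0.50.237: descend 011001100 ; hops seen [H0,H2] ; pick H2
  - 0.0.0.0/0 clear@0
  Q 159.182.16.1: descend 10011111101101100001000 ; hops seen [H1] ; pick H1
  - 102.66.40.0/21 clear@21

== LOOKUPS ==
["no-route","H2","H2","H1","H2","H3","H1","H3","H3","H0","H2","H3","H0","H0","H2","H1"]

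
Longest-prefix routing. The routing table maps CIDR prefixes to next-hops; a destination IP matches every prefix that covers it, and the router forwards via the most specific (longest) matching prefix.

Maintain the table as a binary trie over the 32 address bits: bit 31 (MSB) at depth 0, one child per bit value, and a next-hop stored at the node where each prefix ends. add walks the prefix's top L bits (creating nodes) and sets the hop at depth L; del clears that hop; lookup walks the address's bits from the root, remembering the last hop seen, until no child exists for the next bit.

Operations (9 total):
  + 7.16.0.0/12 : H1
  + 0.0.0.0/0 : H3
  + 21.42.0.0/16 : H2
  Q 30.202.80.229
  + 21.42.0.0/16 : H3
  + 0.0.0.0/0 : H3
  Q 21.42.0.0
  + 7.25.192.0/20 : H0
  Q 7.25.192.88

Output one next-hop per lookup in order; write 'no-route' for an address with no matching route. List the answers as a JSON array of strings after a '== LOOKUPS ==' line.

Process each operation:
  + 7.16.0.0/12 (H1) depth=12
  + 0.0.0.0/0 (H3) depth=0
  + 21.42.0.0/16 (H2) depth=16
  lookup 30.202.80.229: bits 0001 walk d0:H3→d1:-→d2:-→d3:-→d4:- -> H3
  + 21.42.0.0/16 (H3) depth=16
  + 0.0.0.0/0 (H3) depth=0
  lookup 21.42.0.0: bits 0001010100101010 walk d0:H3→d1:-→d2:-→d3:-→d4:-→d5:-→d6:-→d7:-→d8:-→d9:-→d10:-→d11:-→d12:-→d13:-→d14:-→d15:-→d16:H3 -> H3
  + 7.25.192.0/20 (H0) depth=20
  lookup 7.25.192.88: bits 00000111000110011100 walk d0:H3→d1:-→d2:-→d3:-→d4:-→d5:-→d6:-→d7:-→d8:-→d9:-→d10:-→d11:-→d12:H1→d13:-→d14:-→d15:-→d16:-→d17:-→d18:-→d19:-→d20:H0 -> H0

== LOOKUPS ==
["H3","H3","H0"]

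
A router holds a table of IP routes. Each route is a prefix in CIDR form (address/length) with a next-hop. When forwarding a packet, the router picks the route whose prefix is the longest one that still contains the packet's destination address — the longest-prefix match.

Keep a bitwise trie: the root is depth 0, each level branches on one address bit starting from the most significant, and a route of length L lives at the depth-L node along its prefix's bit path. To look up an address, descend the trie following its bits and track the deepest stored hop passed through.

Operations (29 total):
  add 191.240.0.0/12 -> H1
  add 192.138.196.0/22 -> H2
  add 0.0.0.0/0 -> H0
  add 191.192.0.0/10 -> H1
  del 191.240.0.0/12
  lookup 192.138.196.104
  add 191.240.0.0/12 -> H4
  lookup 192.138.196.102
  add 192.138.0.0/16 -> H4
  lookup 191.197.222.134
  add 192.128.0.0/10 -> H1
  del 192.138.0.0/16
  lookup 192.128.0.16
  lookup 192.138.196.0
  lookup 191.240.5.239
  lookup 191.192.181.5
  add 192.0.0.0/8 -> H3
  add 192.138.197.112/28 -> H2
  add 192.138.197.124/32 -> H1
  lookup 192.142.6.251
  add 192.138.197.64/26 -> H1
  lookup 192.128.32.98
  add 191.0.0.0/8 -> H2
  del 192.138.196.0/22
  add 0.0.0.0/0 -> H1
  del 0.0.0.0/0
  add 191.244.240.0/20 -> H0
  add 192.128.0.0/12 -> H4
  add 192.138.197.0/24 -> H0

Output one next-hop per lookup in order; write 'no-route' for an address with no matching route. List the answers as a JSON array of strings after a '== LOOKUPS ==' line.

Apply in order:
  add 191.240.0.0/12 -> H1 at depth 12
  add 192.138.196.0/22 -> H2 at depth 22
  add 0.0.0.0/0 -> H0 at depth 0
  add 191.192.0.0/10 -> H1 at depth 10
  del 191.240.0.0/12 (clear depth 12)
  Q 192.138.196.104: descend 1100000010001010110001 ; hops seen [H0,H2] ; pick H2
  add 191.240.0.0/12 -> H4 at depth 12
  Q 192.138.196.102: descend 1100000010001010110001 ; hops seen [H0,H2] ; pick H2
  add 192.138.0.0/16 -> H4 at depth 16
  Q 191.197.222.134: descend 1011111111 ; hops seen [H0,H1] ; pick H1
  add 192.128.0.0/10 -> H1 at depth 10
  del 192.138.0.0/16 (clear depth 16)
  Q 192.128.0.16: descend 110000001000 ; hops seen [H0,H1] ; pick H1
  Q 192.138.196.0: descend 1100000010001010110001 ; hops seen [H0,H1,H2] ; pick H2
  Q 191.240.5.239: descend 101111111111 ; hops seen [H0,H1,H4] ; pick H4
  Q 191.192.181.5: descend 1011111111 ; hops seen [H0,H1] ; pick H1
  add 192.0.0.0/8 -> H3 at depth 8
  add 192.138.197.112/28 -> H2 at depth 28
  add 192.138.197.124/32 -> H1 at depth 32
  Q 192.142.6.251: descend 1100000010001 ; hops seen [H0,H3,H1] ; pick H1
  add 192.138.197.64/26 -> H1 at depth 26
  Q 192.128.32.98: descend 110000001000 ; hops seen [H0,H3,H1] ; pick H1
  add 191.0.0.0/8 -> H2 at depth 8
  del 192.138.196.0/22 (clear depth 22)
  add 0.0.0.0/0 -> H1 at depth 0
  del 0.0.0.0/0 (clear depth 0)
  add 191.244.240.0/20 -> H0 at depth 20
  add 192.128.0.0/12 -> H4 at depth 12
  add 192.138.197.0/24 -> H0 at depth 24

== LOOKUPS ==
["H2","H2","H1","H1","H2","H4","H1","H1","H1"]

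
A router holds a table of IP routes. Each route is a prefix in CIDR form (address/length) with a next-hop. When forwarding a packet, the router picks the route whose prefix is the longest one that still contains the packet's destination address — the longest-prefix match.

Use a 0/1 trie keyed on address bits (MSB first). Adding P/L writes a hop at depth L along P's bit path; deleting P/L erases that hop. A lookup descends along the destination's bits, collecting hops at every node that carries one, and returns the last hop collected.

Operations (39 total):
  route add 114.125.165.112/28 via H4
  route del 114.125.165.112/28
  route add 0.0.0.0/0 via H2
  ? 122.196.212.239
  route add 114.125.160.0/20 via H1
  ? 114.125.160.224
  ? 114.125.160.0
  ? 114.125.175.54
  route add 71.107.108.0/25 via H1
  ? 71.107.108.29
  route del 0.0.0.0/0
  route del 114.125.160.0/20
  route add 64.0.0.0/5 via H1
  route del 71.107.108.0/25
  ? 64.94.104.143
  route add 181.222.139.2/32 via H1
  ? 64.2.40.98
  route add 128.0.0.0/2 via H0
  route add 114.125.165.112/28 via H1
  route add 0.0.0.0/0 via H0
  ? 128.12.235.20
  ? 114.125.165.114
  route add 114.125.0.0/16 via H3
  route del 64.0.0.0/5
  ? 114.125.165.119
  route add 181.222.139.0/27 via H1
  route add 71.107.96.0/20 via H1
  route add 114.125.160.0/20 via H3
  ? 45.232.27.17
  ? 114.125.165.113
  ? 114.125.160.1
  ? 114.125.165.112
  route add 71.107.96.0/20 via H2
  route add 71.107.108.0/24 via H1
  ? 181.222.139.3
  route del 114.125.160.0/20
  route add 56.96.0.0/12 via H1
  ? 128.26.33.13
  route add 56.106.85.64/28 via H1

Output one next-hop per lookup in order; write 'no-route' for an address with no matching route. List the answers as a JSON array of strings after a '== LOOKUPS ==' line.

Apply in order:
  add 114.125.165.112/28 -> H4 at depth 28
  del 114.125.165.112/28 (clear depth 28)
  add 0.0.0.0/0 -> H2 at depth 0
  lookup 122.196.212.239: bits 0111 walk d0:H2→d1:-→d2:-→d3:-→d4:- -> H2
  add 114.125.160.0/20 -> H1 at depth 20
  lookup 114.125.160.224: bits 011100100111110110100 walk d0:H2→d1:-→d2:-→d3:-→d4:-→d5:-→d6:-→d7:-→d8:-→d9:-→d10:-→d11:-→d12:-→d13:-→d14:-→d15:-→d16:-→d17:-→d18:-→d19:-→d20:H1→d21:- -> H1
  lookup 114.125.160.0: bits 011100100111110110100 walk d0:H2→d1:-→d2:-→d3:-→d4:-→d5:-→d6:-→d7:-→d8:-→d9:-→d10:-→d11:-→d12:-→d13:-→d14:-→d15:-→d16:-→d17:-→d18:-→d19:-→d20:H1→d21:- -> H1
  lookup 114.125.175.54: bits 01110010011111011010 walk d0:H2→d1:-→d2:-→d3:-→d4:-→d5:-→d6:-→d7:-→d8:-→d9:-→d10:-→d11:-→d12:-→d13:-→d14:-→d15:-→d16:-→d17:-→d18:-→d19:-→d20:H1 -> H1
  add 71.107.108.0/25 -> H1 at depth 25
  lookup 71.107.108.29: bits 0100011101101011011011000 walk d0:H2→d1:-→d2:-→d3:-→d4:-→d5:-→d6:-→d7:-→d8:-→d9:-→d10:-→d11:-→d12:-→d13:-→d14:-→d15:-→d16:-→d17:-→d18:-→d19:-→d20:-→d21:-→d22:-→d23:-→d24:-→d25:H1 -> H1
  del 0.0.0.0/0 (clear depth 0)
  del 114.125.160.0/20 (clear depth 20)
  add 64.0.0.0/5 -> H1 at depth 5
  del 71.107.108.0/25 (clear depth 25)
  lookup 64.94.104.143: bits 01000 walk d0:-→d1:-→d2:-→d3:-→d4:-→d5:H1 -> H1
  add 181.222.139.2/32 -> H1 at depth 32
  lookup 64.2.40.98: bits 01000 walk d0:-→d1:-→d2:-→d3:-→d4:-→d5:H1 -> H1
  add 128.0.0.0/2 -> H0 at depth 2
  add 114.125.165.112/28 -> H1 at depth 28
  add 0.0.0.0/0 -> H0 at depth 0
  lookup 128.12.235.20: bits 10 walk d0:H0→d1:-→d2:H0 -> H0
  lookup 114.125.165.114: bits 0111001001111101101001010111 walk d0:H0→d1:-→d2:-→d3:-→d4:-→d5:-→d6:-→d7:-→d8:-→d9:-→d10:-→d11:-→d12:-→d13:-→d14:-→d15:-→d16:-→d17:-→d18:-→d19:-→d20:-→d21:-→d22:-→d23:-→d24:-→d25:-→d26:-→d27:-→d28:H1 -> H1
  add 114.125.0.0/16 -> H3 at depth 16
  del 64.0.0.0/5 (clear depth 5)
  lookup 114.125.165.119: bits 0111001001111101101001010111 walk d0:H0→d1:-→d2:-→d3:-→d4:-→d5:-→d6:-→d7:-→d8:-→d9:-→d10:-→d11:-→d12:-→d13:-→d14:-→d15:-→d16:H3→d17:-→d18:-→d19:-→d20:-→d21:-→d22:-→d23:-→d24:-→d25:-→d26:-→d27:-→d28:H1 -> H1
  add 181.222.139.0/27 -> H1 at depth 27
  add 71.107.96.0/20 -> H1 at depth 20
  add 114.125.160.0/20 -> H3 at depth 20
  lookup 45.232.27.17: bits 0 walk d0:H0→d1:- -> H0
  lookup 114.125.165.113: bits 0111001001111101101001010111 walk d0:H0→d1:-→d2:-→d3:-→d4:-→d5:-→d6:-→d7:-→d8:-→d9:-→d10:-→d11:-→d12:-→d13:-→d14:-→d15:-→d16:H3→d17:-→d18:-→d19:-→d20:H3→d21:-→d22:-→d23:-→d24:-→d25:-→d26:-→d27:-→d28:H1 -> H1
  lookup 114.125.160.1: bits 011100100111110110100 walk d0:H0→d1:-→d2:-→d3:-→d4:-→d5:-→d6:-→d7:-→d8:-→d9:-→d10:-→d11:-→d12:-→d13:-→d14:-→d15:-→d16:H3→d17:-→d18:-→d19:-→d20:H3→d21:- -> H3
  lookup 114.125.165.112: bits 0111001001111101101001010111 walk d0:H0→d1:-→d2:-→d3:-→d4:-→d5:-→d6:-→d7:-→d8:-→d9:-→d10:-→d11:-→d12:-→d13:-→d14:-→d15:-→d16:H3→d17:-→d18:-→d19:-→d20:H3→d21:-→d22:-→d23:-→d24:-→d25:-→d26:-→d27:-→d28:H1 -> H1
  add 71.107.96.0/20 -> H2 at depth 20
  add 71.107.108.0/24 -> H1 at depth 24
  lookup 181.222.139.3: bits 1011010111011110100010110000001 walk d0:H0→d1:-→d2:H0→d3:-→d4:-→d5:-→d6:-→d7:-→d8:-→d9:-→d10:-→d11:-→d12:-→d13:-→d14:-→d15:-→d16:-→d17:-→d18:-→d19:-→d20:-→d21:-→d22:-→d23:-→d24:-→d25:-→d26:-→d27:H1→d28:-→d29:-→d30:-→d31:- -> H1
  del 114.125.160.0/20 (clear depth 20)
  add 56.96.0.0/12 -> H1 at depth 12
  lookup 128.26.33.13: bits 10 walk d0:H0→d1:-→d2:H0 -> H0
  add 56.106.85.64/28 -> H1 at depth 28

== LOOKUPS ==
["H2","H1","H1","H1","H1","H1","H1","H0","H1","H1","H0","H1","H3","H1","H1","H0"]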